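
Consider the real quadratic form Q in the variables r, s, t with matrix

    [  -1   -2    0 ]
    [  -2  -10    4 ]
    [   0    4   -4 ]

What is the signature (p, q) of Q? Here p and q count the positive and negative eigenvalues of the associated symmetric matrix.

(0, 3)

Row-reducing A symmetrically gives the diagonal entries -1, -6, -4/3.
Counting signs: 3 negative.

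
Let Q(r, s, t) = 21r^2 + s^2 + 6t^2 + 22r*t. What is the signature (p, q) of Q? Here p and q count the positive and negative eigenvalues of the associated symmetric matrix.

(3, 0)

The associated matrix is A = [[21, 0, 11], [0, 1, 0], [11, 0, 6]].
Congruent diagonalization of A (simultaneous row and column reduction) yields pivots 21, 1, 5/21.
Counting signs: 3 positive.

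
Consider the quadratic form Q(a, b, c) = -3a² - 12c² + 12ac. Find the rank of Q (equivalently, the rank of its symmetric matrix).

1

Write A = [[-3, 0, 6], [0, 0, 0], [6, 0, -12]].
Congruent diagonalization of A (simultaneous row and column reduction) yields pivots -3, 0, 0.
So there are 1 negative, 2 zero pivots.
The rank is the number of nonzero pivots: 1.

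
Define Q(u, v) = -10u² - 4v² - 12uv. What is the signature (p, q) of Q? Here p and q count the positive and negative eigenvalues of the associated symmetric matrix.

(0, 2)

Write A = [[-10, -6], [-6, -4]].
Applying the same elementary operations to the rows and columns of A produces a congruent diagonal matrix with entries -10, -2/5.
That gives 2 negative pivots.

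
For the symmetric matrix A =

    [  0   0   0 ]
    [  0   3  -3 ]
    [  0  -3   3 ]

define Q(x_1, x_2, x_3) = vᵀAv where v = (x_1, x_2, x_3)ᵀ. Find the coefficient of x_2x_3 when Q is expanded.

-6

The coefficient of x_2x_3 is A[2,3] + A[3,2] = 2·(-3) = -6.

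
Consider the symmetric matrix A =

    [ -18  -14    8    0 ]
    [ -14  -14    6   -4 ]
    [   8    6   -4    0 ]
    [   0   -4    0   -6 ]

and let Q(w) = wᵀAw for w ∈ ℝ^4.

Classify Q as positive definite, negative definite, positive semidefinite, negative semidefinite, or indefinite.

negative definite

Leading principal minors: Δ_1 = -18, Δ_2 = 56, Δ_3 = -24, Δ_4 = 16.
The signs alternate starting with Δ_1 < 0, so by Sylvester's criterion Q is negative definite.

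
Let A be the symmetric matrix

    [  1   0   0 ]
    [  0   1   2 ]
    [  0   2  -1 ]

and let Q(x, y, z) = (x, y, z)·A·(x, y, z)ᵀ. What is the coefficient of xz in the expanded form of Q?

0

The coefficient of xz is A[1,3] + A[3,1] = 2·0 = 0.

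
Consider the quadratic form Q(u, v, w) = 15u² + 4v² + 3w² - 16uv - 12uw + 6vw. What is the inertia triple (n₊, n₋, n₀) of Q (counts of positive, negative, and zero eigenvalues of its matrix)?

(2, 1, 0)

The symmetric matrix is A = [[15, -8, -6], [-8, 4, 3], [-6, 3, 3]].
Congruent diagonalization of A (simultaneous row and column reduction) yields pivots 15, -4/15, 3/4.
So there are 2 positive, 1 negative pivots.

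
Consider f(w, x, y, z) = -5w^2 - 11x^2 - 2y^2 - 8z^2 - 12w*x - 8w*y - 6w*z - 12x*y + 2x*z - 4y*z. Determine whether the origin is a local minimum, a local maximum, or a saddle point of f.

The Hessian at the origin is H = [[-10, -12, -8, -6], [-12, -22, -12, 2], [-8, -12, -4, -4], [-6, 2, -4, -16]].
An LDLᵀ factorisation of H has diagonal entries -10, -38/5, 60/19, -8/3.
That gives 1 positive, 3 negative pivots.
H is indefinite, so the origin is a saddle point.

saddle point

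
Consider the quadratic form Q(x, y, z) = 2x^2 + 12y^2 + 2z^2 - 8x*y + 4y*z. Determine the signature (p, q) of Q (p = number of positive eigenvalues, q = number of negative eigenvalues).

(3, 0)

The associated matrix is A = [[2, -4, 0], [-4, 12, 2], [0, 2, 2]].
Congruent diagonalization of A (simultaneous row and column reduction) yields pivots 2, 4, 1.
So there are 3 positive pivots.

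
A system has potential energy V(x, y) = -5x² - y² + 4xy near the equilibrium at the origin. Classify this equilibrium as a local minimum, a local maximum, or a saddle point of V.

local maximum

The Hessian at the origin is H = [[-10, 4], [4, -2]].
det H = -10·-2 − (4)² = 4 > 0 and H[1,1] = -10 < 0, so H is negative definite.
Therefore the origin is a local maximum.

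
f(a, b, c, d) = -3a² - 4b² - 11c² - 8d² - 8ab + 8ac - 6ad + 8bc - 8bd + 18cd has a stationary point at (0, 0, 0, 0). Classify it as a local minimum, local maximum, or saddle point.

The Hessian at the origin is H = [[-6, -8, 8, -6], [-8, -8, 8, -8], [8, 8, -22, 18], [-6, -8, 18, -16]].
Congruent diagonalization of H (simultaneous row and column reduction) yields pivots -6, 8/3, -14, -20/7.
Counting signs: 1 positive, 3 negative.
H is indefinite, so the origin is a saddle point.

saddle point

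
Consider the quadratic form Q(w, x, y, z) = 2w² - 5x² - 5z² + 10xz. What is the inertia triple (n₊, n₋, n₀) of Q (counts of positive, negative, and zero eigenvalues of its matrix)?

(1, 1, 2)

The associated matrix is A = [[2, 0, 0, 0], [0, -5, 0, 5], [0, 0, 0, 0], [0, 5, 0, -5]].
Applying the same elementary operations to the rows and columns of A produces a congruent diagonal matrix with entries 2, -5, 0, 0.
Counting signs: 1 positive, 1 negative, 2 zero.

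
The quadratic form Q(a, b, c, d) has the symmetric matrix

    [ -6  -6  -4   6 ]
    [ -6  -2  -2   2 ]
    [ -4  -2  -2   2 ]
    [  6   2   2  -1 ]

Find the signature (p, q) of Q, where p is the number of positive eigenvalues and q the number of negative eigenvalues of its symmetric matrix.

Congruent diagonalization of A (simultaneous row and column reduction) yields pivots -6, 4, -1/3, 1.
That gives 2 positive, 2 negative pivots.

(2, 2)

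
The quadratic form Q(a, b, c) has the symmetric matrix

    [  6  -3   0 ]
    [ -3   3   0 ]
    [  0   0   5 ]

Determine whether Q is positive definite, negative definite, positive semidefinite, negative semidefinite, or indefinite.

Applying the same elementary operations to the rows and columns of A produces a congruent diagonal matrix with entries 6, 3/2, 5.
Counting signs: 3 positive.
Hence Q is positive definite.

positive definite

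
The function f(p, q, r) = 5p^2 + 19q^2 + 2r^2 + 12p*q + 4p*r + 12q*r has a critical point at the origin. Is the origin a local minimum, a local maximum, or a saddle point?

The Hessian at the origin is H = [[10, 12, 4], [12, 38, 12], [4, 12, 4]].
An LDLᵀ factorisation of H has diagonal entries 10, 118/5, 12/59.
That gives 3 positive pivots.
H is positive definite, so the origin is a strict local minimum.

local minimum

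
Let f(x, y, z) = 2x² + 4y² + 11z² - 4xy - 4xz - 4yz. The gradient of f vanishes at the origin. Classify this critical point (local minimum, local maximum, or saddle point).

The Hessian at the origin is H = [[4, -4, -4], [-4, 8, -4], [-4, -4, 22]].
Congruent diagonalization of H (simultaneous row and column reduction) yields pivots 4, 4, 2.
Counting signs: 3 positive.
H is positive definite, so the origin is a strict local minimum.

local minimum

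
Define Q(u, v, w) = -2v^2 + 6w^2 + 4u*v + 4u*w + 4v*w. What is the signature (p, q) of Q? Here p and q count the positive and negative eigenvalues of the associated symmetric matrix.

(1, 1)

The symmetric matrix is A = [[0, 2, 2], [2, -2, 2], [2, 2, 6]].
By Sylvester's law of inertia any congruent diagonalization of A has 1 positive, 1 negative and 1 zero entries.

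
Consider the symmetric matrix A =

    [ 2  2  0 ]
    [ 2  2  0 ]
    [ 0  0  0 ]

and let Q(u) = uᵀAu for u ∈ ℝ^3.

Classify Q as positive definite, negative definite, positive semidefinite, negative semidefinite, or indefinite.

positive semidefinite

Row-reducing A symmetrically gives the diagonal entries 2, 0, 0.
Counting signs: 1 positive, 2 zero.
Hence Q is positive semidefinite.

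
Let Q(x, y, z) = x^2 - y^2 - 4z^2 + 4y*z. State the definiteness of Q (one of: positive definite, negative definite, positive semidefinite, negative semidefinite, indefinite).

indefinite

Write A = [[1, 0, 0], [0, -1, 2], [0, 2, -4]].
Congruent diagonalization of A (simultaneous row and column reduction) yields pivots 1, -1, 0.
Counting signs: 1 positive, 1 negative, 1 zero.
Hence Q is indefinite.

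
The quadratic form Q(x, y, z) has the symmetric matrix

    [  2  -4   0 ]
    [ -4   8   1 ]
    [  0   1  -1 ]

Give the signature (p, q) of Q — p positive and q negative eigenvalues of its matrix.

By Sylvester's law of inertia any congruent diagonalization of A has 2 positive, 1 negative and 0 zero entries.

(2, 1)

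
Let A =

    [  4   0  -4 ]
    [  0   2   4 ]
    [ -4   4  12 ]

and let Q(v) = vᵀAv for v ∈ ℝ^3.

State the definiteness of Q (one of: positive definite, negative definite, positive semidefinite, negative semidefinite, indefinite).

positive semidefinite

Row-reducing A symmetrically gives the diagonal entries 4, 2, 0.
So there are 2 positive, 1 zero pivots.
Hence Q is positive semidefinite.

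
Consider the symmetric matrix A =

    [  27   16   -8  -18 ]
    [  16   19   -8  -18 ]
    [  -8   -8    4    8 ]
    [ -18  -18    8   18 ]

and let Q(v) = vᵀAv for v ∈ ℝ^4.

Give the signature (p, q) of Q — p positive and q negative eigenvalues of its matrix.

Symmetric row and column elimination reduces A to a congruent diagonal form with pivots 27, 257/27, 132/257, 10/33.
Counting signs: 4 positive.

(4, 0)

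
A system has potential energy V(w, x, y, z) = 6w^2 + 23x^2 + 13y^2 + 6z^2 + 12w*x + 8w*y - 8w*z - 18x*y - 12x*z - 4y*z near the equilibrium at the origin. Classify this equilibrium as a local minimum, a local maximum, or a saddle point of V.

The Hessian at the origin is H = [[12, 12, 8, -8], [12, 46, -18, -12], [8, -18, 26, -4], [-8, -12, -4, 12]].
Symmetric row and column elimination reduces H to a congruent diagonal form with pivots 12, 34, 40/51, 12/5.
That gives 4 positive pivots.
H is positive definite, so the origin is a strict local minimum.

local minimum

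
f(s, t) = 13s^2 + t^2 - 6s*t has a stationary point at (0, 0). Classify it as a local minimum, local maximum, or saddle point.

The Hessian at the origin is H = [[26, -6], [-6, 2]].
det H = 26·2 − (-6)² = 16 > 0 and H[1,1] = 26 > 0, so H is positive definite.
Therefore the origin is a local minimum.

local minimum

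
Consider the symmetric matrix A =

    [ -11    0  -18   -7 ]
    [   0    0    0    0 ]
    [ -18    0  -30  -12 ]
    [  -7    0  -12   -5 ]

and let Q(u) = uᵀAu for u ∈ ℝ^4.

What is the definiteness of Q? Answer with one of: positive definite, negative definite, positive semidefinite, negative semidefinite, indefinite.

negative semidefinite

Symmetric row and column elimination reduces A to a congruent diagonal form with pivots -11, 0, -6/11, 0.
That gives 2 negative, 2 zero pivots.
Hence Q is negative semidefinite.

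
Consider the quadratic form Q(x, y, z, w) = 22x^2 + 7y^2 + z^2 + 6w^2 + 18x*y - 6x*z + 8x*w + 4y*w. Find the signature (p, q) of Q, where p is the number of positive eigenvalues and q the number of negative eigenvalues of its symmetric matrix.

The symmetric matrix is A = [[22, 9, -3, 4], [9, 7, 0, 2], [-3, 0, 1, 0], [4, 2, 0, 6]].
Congruent diagonalization of A (simultaneous row and column reduction) yields pivots 22, 73/22, 10/73, 4.
Counting signs: 4 positive.

(4, 0)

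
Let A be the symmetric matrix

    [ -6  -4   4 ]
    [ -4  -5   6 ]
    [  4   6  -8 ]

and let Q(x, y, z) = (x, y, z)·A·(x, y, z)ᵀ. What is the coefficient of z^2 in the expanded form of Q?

-8

The coefficient of z^2 is the diagonal entry A[3,3] = -8.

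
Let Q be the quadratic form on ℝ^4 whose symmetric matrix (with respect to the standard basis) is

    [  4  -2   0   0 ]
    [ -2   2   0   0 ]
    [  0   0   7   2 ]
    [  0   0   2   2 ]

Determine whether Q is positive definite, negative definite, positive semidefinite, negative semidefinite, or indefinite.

Applying the same elementary operations to the rows and columns of A produces a congruent diagonal matrix with entries 4, 1, 7, 10/7.
So there are 4 positive pivots.
Hence Q is positive definite.

positive definite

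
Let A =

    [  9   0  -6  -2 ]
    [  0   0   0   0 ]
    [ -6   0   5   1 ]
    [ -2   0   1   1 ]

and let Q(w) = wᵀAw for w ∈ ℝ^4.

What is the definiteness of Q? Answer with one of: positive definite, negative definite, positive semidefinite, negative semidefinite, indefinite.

positive semidefinite

Row-reducing A symmetrically gives the diagonal entries 9, 0, 1, 4/9.
That gives 3 positive, 1 zero pivots.
Hence Q is positive semidefinite.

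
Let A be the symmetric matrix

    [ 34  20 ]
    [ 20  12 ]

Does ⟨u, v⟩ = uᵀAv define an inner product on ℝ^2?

yes

Row-reducing A symmetrically gives the diagonal entries 34, 4/17.
So there are 2 positive pivots.
Hence Q is positive definite.
⟨·,·⟩ is an inner product exactly when A is positive definite.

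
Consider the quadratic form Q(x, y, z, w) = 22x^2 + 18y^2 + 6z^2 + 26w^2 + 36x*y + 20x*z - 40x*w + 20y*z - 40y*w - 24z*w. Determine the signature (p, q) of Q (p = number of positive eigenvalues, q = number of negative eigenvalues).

The symmetric matrix is A = [[22, 18, 10, -20], [18, 18, 10, -20], [10, 10, 6, -12], [-20, -20, -12, 26]].
Row-reducing A symmetrically gives the diagonal entries 22, 36/11, 4/9, 2.
That gives 4 positive pivots.

(4, 0)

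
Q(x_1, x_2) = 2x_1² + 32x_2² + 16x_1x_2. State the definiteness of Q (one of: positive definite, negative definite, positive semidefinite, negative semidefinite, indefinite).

The symmetric matrix of Q is [[2, 8], [8, 32]].
For the 2×2 matrix [[2, 8], [8, 32]]: det = 2·32 − (8)² = 0, trace = 34.
det = 0 so one eigenvalue is zero; the form is semidefinite with the sign of the trace.

positive semidefinite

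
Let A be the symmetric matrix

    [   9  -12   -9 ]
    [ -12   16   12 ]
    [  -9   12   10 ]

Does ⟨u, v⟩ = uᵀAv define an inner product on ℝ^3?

no

Row-reducing A symmetrically gives the diagonal entries 9, 0, 1.
That gives 2 positive, 1 zero pivots.
Hence Q is positive semidefinite.
⟨·,·⟩ is an inner product exactly when A is positive definite.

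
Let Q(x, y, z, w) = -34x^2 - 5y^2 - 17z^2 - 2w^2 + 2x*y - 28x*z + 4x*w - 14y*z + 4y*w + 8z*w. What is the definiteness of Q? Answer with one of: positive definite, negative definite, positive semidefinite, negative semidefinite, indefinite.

The symmetric matrix of Q is A = [[-34, 1, -14, 2], [1, -5, -7, 2], [-14, -7, -17, 4], [2, 2, 4, -2]].
Leading principal minors: Δ_1 = -34, Δ_2 = 169, Δ_3 = -31, Δ_4 = 30.
The signs alternate starting with Δ_1 < 0, so by Sylvester's criterion Q is negative definite.

negative definite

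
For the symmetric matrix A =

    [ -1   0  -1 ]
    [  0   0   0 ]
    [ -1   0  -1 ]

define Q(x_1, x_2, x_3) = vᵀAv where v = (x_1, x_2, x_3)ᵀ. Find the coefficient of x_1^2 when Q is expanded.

-1

The coefficient of x_1^2 is the diagonal entry A[1,1] = -1.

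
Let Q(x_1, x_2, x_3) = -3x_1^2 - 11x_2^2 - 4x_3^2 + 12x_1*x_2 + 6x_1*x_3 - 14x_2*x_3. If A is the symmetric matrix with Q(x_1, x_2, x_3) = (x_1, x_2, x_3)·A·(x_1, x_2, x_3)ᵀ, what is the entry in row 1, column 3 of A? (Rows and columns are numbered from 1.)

3

The coefficient of x_1·x_3 in Q is 6. For a symmetric A this equals A[1,3] + A[3,1] = 2·A[1,3].
So A[1,3] = 6/2 = 3.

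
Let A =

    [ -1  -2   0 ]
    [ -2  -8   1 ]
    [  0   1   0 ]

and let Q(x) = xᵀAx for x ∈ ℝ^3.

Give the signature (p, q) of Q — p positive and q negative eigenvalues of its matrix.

Congruent diagonalization of A (simultaneous row and column reduction) yields pivots -1, -4, 1/4.
So there are 1 positive, 2 negative pivots.

(1, 2)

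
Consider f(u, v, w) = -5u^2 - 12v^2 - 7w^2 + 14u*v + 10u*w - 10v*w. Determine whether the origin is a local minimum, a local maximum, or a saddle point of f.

local maximum

The Hessian at the origin is H = [[-10, 14, 10], [14, -24, -10], [10, -10, -14]].
An LDLᵀ factorisation of H has diagonal entries -10, -22/5, -4/11.
So there are 3 negative pivots.
H is negative definite, so the origin is a strict local maximum.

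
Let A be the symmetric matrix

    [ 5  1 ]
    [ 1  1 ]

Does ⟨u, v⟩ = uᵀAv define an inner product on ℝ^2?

Leading principal minors: Δ_1 = 5, Δ_2 = 4.
All leading principal minors are positive, so by Sylvester's criterion Q is positive definite.
⟨·,·⟩ is an inner product exactly when A is positive definite.

yes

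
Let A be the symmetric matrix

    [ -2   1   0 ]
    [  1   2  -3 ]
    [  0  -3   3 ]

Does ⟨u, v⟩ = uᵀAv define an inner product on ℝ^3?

no

Symmetric row and column elimination reduces A to a congruent diagonal form with pivots -2, 5/2, -3/5.
So there are 1 positive, 2 negative pivots.
Hence Q is indefinite.
⟨·,·⟩ is an inner product exactly when A is positive definite.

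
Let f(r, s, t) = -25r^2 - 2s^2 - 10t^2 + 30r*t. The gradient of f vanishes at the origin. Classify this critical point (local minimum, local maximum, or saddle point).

The Hessian at the origin is H = [[-50, 0, 30], [0, -4, 0], [30, 0, -20]].
Symmetric row and column elimination reduces H to a congruent diagonal form with pivots -50, -4, -2.
Counting signs: 3 negative.
H is negative definite, so the origin is a strict local maximum.

local maximum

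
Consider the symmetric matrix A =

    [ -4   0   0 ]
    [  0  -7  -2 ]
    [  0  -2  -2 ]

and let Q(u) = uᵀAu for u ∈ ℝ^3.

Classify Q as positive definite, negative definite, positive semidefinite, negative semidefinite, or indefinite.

Leading principal minors: Δ_1 = -4, Δ_2 = 28, Δ_3 = -40.
The signs alternate starting with Δ_1 < 0, so by Sylvester's criterion Q is negative definite.

negative definite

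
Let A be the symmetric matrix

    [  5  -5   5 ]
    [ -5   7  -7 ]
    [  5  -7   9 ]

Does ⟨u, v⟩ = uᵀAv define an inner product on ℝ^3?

yes

Leading principal minors: Δ_1 = 5, Δ_2 = 10, Δ_3 = 20.
All leading principal minors are positive, so by Sylvester's criterion Q is positive definite.
⟨·,·⟩ is an inner product exactly when A is positive definite.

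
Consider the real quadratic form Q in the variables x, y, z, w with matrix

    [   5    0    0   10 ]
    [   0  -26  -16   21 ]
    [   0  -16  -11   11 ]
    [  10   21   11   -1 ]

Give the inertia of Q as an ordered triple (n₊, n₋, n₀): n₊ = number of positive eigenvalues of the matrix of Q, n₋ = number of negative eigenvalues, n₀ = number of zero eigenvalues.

(1, 3, 0)

Congruent diagonalization of A (simultaneous row and column reduction) yields pivots 5, -26, -15/13, -5/6.
So there are 1 positive, 3 negative pivots.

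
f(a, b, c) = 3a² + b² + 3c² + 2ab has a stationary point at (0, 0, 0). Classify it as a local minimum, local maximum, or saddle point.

local minimum

The Hessian at the origin is H = [[6, 2, 0], [2, 2, 0], [0, 0, 6]].
Congruent diagonalization of H (simultaneous row and column reduction) yields pivots 6, 4/3, 6.
That gives 3 positive pivots.
H is positive definite, so the origin is a strict local minimum.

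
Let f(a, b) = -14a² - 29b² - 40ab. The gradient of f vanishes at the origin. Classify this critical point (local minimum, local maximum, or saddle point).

local maximum

The Hessian at the origin is H = [[-28, -40], [-40, -58]].
det H = -28·-58 − (-40)² = 24 > 0 and H[1,1] = -28 < 0, so H is negative definite.
Therefore the origin is a local maximum.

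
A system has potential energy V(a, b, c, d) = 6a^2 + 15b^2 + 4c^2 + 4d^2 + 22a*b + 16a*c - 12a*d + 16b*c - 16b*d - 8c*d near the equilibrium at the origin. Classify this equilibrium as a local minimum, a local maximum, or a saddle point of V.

The Hessian at the origin is H = [[12, 22, 16, -12], [22, 30, 16, -16], [16, 16, 8, -8], [-12, -16, -8, 8]].
Applying the same elementary operations to the rows and columns of H produces a congruent diagonal matrix with entries 12, -31/3, 120/31, -8/15.
That gives 2 positive, 2 negative pivots.
H is indefinite, so the origin is a saddle point.

saddle point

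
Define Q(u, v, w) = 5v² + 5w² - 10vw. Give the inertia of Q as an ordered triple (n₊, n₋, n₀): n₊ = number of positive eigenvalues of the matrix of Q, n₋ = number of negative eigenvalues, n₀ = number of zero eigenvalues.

The associated matrix is A = [[0, 0, 0], [0, 5, -5], [0, -5, 5]].
Symmetric row and column elimination reduces A to a congruent diagonal form with pivots 0, 5, 0.
Counting signs: 1 positive, 2 zero.

(1, 0, 2)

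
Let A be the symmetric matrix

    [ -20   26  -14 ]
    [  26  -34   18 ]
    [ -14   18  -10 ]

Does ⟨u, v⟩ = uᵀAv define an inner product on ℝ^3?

Symmetric row and column elimination reduces A to a congruent diagonal form with pivots -20, -1/5, 0.
Counting signs: 2 negative, 1 zero.
Hence Q is negative semidefinite.
⟨·,·⟩ is an inner product exactly when A is positive definite.

no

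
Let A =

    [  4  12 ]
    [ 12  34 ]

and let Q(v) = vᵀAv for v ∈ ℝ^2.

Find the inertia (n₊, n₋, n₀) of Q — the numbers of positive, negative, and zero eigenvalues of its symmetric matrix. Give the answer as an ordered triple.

Applying the same elementary operations to the rows and columns of A produces a congruent diagonal matrix with entries 4, -2.
Counting signs: 1 positive, 1 negative.

(1, 1, 0)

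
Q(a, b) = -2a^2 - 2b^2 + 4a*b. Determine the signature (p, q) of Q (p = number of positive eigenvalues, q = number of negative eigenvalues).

(0, 1)

The symmetric matrix is A = [[-2, 2], [2, -2]].
Applying the same elementary operations to the rows and columns of A produces a congruent diagonal matrix with entries -2, 0.
Counting signs: 1 negative, 1 zero.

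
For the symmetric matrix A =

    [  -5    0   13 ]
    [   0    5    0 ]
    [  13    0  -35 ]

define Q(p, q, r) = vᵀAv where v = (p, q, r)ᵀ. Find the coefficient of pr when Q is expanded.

The coefficient of pr is A[1,3] + A[3,1] = 2·13 = 26.

26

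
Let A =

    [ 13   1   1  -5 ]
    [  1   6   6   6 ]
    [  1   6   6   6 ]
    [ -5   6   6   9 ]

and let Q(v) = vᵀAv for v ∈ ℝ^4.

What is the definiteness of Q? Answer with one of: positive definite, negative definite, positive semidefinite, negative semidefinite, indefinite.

Row-reducing A symmetrically gives the diagonal entries 13, 77/13, 0, 15/77.
So there are 3 positive, 1 zero pivots.
Hence Q is positive semidefinite.

positive semidefinite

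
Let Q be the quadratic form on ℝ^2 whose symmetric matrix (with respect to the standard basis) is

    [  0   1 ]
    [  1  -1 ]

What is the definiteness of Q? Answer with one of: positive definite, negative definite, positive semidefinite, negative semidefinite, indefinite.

For the 2×2 matrix [[0, 1], [1, -1]]: det = 0·-1 − (1)² = -1, trace = -1.
det < 0 so the eigenvalues have opposite signs; the form is indefinite.

indefinite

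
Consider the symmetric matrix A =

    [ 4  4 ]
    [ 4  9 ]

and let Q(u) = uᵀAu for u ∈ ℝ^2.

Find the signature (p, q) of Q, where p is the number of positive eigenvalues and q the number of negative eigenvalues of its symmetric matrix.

An LDLᵀ factorisation of A has diagonal entries 4, 5.
So there are 2 positive pivots.

(2, 0)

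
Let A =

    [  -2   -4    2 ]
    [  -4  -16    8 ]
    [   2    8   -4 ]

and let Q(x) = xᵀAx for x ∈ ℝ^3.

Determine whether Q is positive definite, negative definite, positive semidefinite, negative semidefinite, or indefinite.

Congruent diagonalization of A (simultaneous row and column reduction) yields pivots -2, -8, 0.
That gives 2 negative, 1 zero pivots.
Hence Q is negative semidefinite.

negative semidefinite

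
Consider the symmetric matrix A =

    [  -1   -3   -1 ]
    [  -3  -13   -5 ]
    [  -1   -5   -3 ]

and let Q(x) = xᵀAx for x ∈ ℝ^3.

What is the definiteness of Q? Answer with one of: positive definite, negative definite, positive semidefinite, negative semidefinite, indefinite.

Leading principal minors: Δ_1 = -1, Δ_2 = 4, Δ_3 = -4.
The signs alternate starting with Δ_1 < 0, so by Sylvester's criterion Q is negative definite.

negative definite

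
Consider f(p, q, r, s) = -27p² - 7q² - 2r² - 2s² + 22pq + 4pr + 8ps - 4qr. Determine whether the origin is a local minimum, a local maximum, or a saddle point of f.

local maximum

The Hessian at the origin is H = [[-54, 22, 4, 8], [22, -14, -4, 0], [4, -4, -4, 0], [8, 0, 0, -4]].
Applying the same elementary operations to the rows and columns of H produces a congruent diagonal matrix with entries -54, -136/27, -44/17, -4/11.
Counting signs: 4 negative.
H is negative definite, so the origin is a strict local maximum.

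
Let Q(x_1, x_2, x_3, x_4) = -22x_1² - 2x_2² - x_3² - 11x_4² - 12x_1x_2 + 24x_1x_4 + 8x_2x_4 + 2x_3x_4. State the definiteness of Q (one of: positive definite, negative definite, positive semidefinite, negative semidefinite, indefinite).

negative definite

The symmetric matrix is A = [[-22, -6, 0, 12], [-6, -2, 0, 4], [0, 0, -1, 1], [12, 4, 1, -11]].
Congruent diagonalization of A (simultaneous row and column reduction) yields pivots -22, -4/11, -1, -2.
Counting signs: 4 negative.
Hence Q is negative definite.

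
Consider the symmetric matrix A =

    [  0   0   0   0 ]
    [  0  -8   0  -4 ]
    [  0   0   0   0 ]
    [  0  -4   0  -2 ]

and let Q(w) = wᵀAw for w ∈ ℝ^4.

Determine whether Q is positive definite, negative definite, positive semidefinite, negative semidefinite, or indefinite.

negative semidefinite

Row-reducing A symmetrically gives the diagonal entries 0, -8, 0, 0.
Counting signs: 1 negative, 3 zero.
Hence Q is negative semidefinite.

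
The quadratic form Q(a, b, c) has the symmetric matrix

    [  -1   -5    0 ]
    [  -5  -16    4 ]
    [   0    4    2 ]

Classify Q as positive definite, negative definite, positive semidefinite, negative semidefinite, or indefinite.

Applying the same elementary operations to the rows and columns of A produces a congruent diagonal matrix with entries -1, 9, 2/9.
Counting signs: 2 positive, 1 negative.
Hence Q is indefinite.

indefinite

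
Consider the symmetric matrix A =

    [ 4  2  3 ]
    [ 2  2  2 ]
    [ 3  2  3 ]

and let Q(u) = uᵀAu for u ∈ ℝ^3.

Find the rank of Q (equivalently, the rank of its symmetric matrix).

3

An LDLᵀ factorisation of A has diagonal entries 4, 1, 1/2.
That gives 3 positive pivots.
The rank is the number of nonzero pivots: 3.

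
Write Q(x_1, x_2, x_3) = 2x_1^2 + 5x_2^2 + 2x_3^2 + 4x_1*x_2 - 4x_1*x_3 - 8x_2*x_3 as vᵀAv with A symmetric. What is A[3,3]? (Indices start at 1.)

2

The coefficient of x_3^2 in Q is 2, and that is exactly A[3,3].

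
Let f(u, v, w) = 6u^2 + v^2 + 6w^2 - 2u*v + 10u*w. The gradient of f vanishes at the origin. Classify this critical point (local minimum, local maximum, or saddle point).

The Hessian at the origin is H = [[12, -2, 10], [-2, 2, 0], [10, 0, 12]].
An LDLᵀ factorisation of H has diagonal entries 12, 5/3, 2.
Counting signs: 3 positive.
H is positive definite, so the origin is a strict local minimum.

local minimum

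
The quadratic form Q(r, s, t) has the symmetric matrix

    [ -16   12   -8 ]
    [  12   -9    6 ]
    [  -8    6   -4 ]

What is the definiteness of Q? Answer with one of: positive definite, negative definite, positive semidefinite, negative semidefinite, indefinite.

Applying the same elementary operations to the rows and columns of A produces a congruent diagonal matrix with entries -16, 0, 0.
So there are 1 negative, 2 zero pivots.
Hence Q is negative semidefinite.

negative semidefinite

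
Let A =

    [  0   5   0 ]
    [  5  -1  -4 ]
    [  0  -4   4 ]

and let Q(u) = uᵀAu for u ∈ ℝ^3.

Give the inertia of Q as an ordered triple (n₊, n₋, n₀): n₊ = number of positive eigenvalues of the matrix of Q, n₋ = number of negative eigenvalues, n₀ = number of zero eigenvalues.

By Sylvester's law of inertia any congruent diagonalization of A has 2 positive, 1 negative and 0 zero entries.

(2, 1, 0)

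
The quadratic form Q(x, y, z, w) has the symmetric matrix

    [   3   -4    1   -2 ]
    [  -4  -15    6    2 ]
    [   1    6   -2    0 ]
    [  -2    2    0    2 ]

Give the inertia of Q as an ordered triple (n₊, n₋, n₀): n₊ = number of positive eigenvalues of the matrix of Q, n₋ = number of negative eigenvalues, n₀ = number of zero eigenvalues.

Applying the same elementary operations to the rows and columns of A produces a congruent diagonal matrix with entries 3, -61/3, 19/61, 2/19.
That gives 3 positive, 1 negative pivots.

(3, 1, 0)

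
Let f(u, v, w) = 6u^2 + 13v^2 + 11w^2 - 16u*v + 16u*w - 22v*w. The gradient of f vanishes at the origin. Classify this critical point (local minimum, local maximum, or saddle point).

The Hessian at the origin is H = [[12, -16, 16], [-16, 26, -22], [16, -22, 22]].
Congruent diagonalization of H (simultaneous row and column reduction) yields pivots 12, 14/3, 4/7.
So there are 3 positive pivots.
H is positive definite, so the origin is a strict local minimum.

local minimum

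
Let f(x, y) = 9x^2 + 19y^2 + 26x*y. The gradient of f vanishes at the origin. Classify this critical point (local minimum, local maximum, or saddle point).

The Hessian at the origin is H = [[18, 26], [26, 38]].
det H = 18·38 − (26)² = 8 > 0 and H[1,1] = 18 > 0, so H is positive definite.
Therefore the origin is a local minimum.

local minimum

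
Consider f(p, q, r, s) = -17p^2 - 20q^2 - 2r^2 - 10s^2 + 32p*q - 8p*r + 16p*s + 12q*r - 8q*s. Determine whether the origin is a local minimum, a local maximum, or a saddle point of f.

local maximum

The Hessian at the origin is H = [[-34, 32, -8, 16], [32, -40, 12, -8], [-8, 12, -4, 0], [16, -8, 0, -20]].
Symmetric row and column elimination reduces H to a congruent diagonal form with pivots -34, -168/17, -2/21, -4.
That gives 4 negative pivots.
H is negative definite, so the origin is a strict local maximum.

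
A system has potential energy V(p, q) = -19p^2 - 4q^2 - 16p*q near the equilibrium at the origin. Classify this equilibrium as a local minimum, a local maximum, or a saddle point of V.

The Hessian at the origin is H = [[-38, -16], [-16, -8]].
det H = -38·-8 − (-16)² = 48 > 0 and H[1,1] = -38 < 0, so H is negative definite.
Therefore the origin is a local maximum.

local maximum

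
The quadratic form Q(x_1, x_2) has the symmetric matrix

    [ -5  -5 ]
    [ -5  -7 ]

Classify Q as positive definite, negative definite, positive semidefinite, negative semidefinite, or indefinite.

Row-reducing A symmetrically gives the diagonal entries -5, -2.
Counting signs: 2 negative.
Hence Q is negative definite.

negative definite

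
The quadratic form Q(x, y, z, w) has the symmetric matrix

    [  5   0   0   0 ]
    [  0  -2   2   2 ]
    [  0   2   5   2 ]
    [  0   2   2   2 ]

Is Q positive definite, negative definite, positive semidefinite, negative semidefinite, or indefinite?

indefinite

Row-reducing A symmetrically gives the diagonal entries 5, -2, 7, 12/7.
Counting signs: 3 positive, 1 negative.
Hence Q is indefinite.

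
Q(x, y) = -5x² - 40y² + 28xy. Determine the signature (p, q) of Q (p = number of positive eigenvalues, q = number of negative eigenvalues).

Write A = [[-5, 14], [14, -40]].
Congruent diagonalization of A (simultaneous row and column reduction) yields pivots -5, -4/5.
Counting signs: 2 negative.

(0, 2)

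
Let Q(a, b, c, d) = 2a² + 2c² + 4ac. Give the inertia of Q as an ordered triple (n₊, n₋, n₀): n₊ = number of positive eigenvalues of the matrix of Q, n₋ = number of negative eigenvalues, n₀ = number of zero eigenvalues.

The symmetric matrix is A = [[2, 0, 2, 0], [0, 0, 0, 0], [2, 0, 2, 0], [0, 0, 0, 0]].
Congruent diagonalization of A (simultaneous row and column reduction) yields pivots 2, 0, 0, 0.
So there are 1 positive, 3 zero pivots.

(1, 0, 3)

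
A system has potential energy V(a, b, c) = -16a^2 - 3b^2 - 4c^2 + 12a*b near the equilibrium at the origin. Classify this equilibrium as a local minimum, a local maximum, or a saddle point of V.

The Hessian at the origin is H = [[-32, 12, 0], [12, -6, 0], [0, 0, -8]].
Congruent diagonalization of H (simultaneous row and column reduction) yields pivots -32, -3/2, -8.
Counting signs: 3 negative.
H is negative definite, so the origin is a strict local maximum.

local maximum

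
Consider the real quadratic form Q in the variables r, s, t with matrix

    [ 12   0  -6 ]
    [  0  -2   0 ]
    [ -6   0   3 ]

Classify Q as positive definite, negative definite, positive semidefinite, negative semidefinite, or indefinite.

indefinite

Congruent diagonalization of A (simultaneous row and column reduction) yields pivots 12, -2, 0.
Counting signs: 1 positive, 1 negative, 1 zero.
Hence Q is indefinite.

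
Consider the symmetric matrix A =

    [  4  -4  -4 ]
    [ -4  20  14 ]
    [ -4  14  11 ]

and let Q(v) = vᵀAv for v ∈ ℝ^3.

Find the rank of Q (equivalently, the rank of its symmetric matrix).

3

Symmetric row and column elimination reduces A to a congruent diagonal form with pivots 4, 16, 3/4.
Counting signs: 3 positive.
The rank is the number of nonzero pivots: 3.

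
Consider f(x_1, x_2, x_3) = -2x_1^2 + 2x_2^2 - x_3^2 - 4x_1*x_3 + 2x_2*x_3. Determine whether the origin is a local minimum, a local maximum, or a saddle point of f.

saddle point

The Hessian at the origin is H = [[-4, 0, -4], [0, 4, 2], [-4, 2, -2]].
Congruent diagonalization of H (simultaneous row and column reduction) yields pivots -4, 4, 1.
So there are 2 positive, 1 negative pivots.
H is indefinite, so the origin is a saddle point.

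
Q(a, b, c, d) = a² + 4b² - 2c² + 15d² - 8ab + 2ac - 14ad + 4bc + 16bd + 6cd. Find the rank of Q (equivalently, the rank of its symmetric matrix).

3

Write A = [[1, -4, 1, -7], [-4, 4, 2, 8], [1, 2, -2, 3], [-7, 8, 3, 15]].
Symmetric row and column elimination reduces A to a congruent diagonal form with pivots 1, -12, 0, -2/3.
Counting signs: 1 positive, 2 negative, 1 zero.
The rank is the number of nonzero pivots: 3.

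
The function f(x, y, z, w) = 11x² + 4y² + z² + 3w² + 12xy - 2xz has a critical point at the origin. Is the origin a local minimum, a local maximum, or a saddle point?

local minimum

The Hessian at the origin is H = [[22, 12, -2, 0], [12, 8, 0, 0], [-2, 0, 2, 0], [0, 0, 0, 6]].
Row-reducing H symmetrically gives the diagonal entries 22, 16/11, 1, 6.
Counting signs: 4 positive.
H is positive definite, so the origin is a strict local minimum.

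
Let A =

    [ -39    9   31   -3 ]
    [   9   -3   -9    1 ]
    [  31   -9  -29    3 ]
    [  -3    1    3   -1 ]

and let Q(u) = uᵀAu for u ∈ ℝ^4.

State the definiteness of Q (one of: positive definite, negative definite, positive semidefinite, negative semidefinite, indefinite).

Leading principal minors: Δ_1 = -39, Δ_2 = 36, Δ_3 = -24, Δ_4 = 16.
The signs alternate starting with Δ_1 < 0, so by Sylvester's criterion Q is negative definite.

negative definite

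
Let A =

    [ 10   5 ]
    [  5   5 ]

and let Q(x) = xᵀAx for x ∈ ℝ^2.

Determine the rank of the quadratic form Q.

Row-reducing A symmetrically gives the diagonal entries 10, 5/2.
Counting signs: 2 positive.
The rank is the number of nonzero pivots: 2.

2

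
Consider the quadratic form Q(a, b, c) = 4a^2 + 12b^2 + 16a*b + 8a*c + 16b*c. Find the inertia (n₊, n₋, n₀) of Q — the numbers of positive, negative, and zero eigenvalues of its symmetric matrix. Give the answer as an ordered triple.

The associated matrix is A = [[4, 8, 4], [8, 12, 8], [4, 8, 0]].
Applying the same elementary operations to the rows and columns of A produces a congruent diagonal matrix with entries 4, -4, -4.
So there are 1 positive, 2 negative pivots.

(1, 2, 0)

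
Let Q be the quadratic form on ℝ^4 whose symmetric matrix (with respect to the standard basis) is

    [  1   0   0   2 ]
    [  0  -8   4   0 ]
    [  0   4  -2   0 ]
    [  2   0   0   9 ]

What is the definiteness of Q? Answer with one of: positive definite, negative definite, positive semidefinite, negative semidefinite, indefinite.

indefinite

Row-reducing A symmetrically gives the diagonal entries 1, -8, 0, 5.
So there are 2 positive, 1 negative, 1 zero pivots.
Hence Q is indefinite.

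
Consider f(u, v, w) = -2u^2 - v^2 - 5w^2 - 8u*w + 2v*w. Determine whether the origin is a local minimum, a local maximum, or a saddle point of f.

The Hessian at the origin is H = [[-4, 0, -8], [0, -2, 2], [-8, 2, -10]].
Applying the same elementary operations to the rows and columns of H produces a congruent diagonal matrix with entries -4, -2, 8.
Counting signs: 1 positive, 2 negative.
H is indefinite, so the origin is a saddle point.

saddle point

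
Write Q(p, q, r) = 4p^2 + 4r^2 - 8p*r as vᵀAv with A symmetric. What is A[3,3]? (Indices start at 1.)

The coefficient of r^2 in Q is 4, and that is exactly A[3,3].

4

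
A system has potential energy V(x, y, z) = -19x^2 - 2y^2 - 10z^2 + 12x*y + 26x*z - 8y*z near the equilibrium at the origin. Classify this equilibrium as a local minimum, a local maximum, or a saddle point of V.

The Hessian at the origin is H = [[-38, 12, 26], [12, -4, -8], [26, -8, -20]].
Applying the same elementary operations to the rows and columns of H produces a congruent diagonal matrix with entries -38, -4/19, -2.
Counting signs: 3 negative.
H is negative definite, so the origin is a strict local maximum.

local maximum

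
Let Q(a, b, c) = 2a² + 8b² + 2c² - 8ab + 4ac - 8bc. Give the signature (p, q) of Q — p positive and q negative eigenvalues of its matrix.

(1, 0)

The associated matrix is A = [[2, -4, 2], [-4, 8, -4], [2, -4, 2]].
Applying the same elementary operations to the rows and columns of A produces a congruent diagonal matrix with entries 2, 0, 0.
Counting signs: 1 positive, 2 zero.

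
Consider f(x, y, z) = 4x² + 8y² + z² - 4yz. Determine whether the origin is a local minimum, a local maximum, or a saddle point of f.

local minimum

The Hessian at the origin is H = [[8, 0, 0], [0, 16, -4], [0, -4, 2]].
Row-reducing H symmetrically gives the diagonal entries 8, 16, 1.
That gives 3 positive pivots.
H is positive definite, so the origin is a strict local minimum.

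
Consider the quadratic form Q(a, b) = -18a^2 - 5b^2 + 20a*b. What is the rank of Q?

2

The associated matrix is A = [[-18, 10], [10, -5]].
An LDLᵀ factorisation of A has diagonal entries -18, 5/9.
That gives 1 positive, 1 negative pivots.
The rank is the number of nonzero pivots: 2.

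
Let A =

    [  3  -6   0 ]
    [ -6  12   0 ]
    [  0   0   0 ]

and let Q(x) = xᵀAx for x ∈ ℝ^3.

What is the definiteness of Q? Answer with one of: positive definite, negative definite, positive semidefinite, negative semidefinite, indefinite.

positive semidefinite

Row-reducing A symmetrically gives the diagonal entries 3, 0, 0.
So there are 1 positive, 2 zero pivots.
Hence Q is positive semidefinite.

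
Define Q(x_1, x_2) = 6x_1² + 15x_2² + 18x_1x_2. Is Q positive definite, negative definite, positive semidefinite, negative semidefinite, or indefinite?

positive definite

The symmetric matrix of Q is [[6, 9], [9, 15]].
For the 2×2 matrix [[6, 9], [9, 15]]: det = 6·15 − (9)² = 9, trace = 21.
det > 0 so both eigenvalues share the sign of the trace; trace = 21 > 0 ⇒ both positive.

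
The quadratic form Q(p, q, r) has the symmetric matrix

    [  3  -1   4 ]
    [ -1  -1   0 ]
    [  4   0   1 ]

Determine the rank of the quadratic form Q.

An LDLᵀ factorisation of A has diagonal entries 3, -4/3, -3.
Counting signs: 1 positive, 2 negative.
The rank is the number of nonzero pivots: 3.

3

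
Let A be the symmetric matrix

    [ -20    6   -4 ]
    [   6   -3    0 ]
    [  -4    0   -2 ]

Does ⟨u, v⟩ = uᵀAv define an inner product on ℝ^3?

Symmetric row and column elimination reduces A to a congruent diagonal form with pivots -20, -6/5, 0.
So there are 2 negative, 1 zero pivots.
Hence Q is negative semidefinite.
⟨·,·⟩ is an inner product exactly when A is positive definite.

no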